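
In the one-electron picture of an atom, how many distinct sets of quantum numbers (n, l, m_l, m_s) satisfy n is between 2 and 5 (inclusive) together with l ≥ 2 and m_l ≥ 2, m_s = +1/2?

Per-shell orbital counts meeting the constraint:
n=3 → 1; n=4 → 3; n=5 → 6.
Orbitals: 1 + 3 + 6 = 10. With m_s fixed to +1/2 there is one state per orbital, so 10 states.

10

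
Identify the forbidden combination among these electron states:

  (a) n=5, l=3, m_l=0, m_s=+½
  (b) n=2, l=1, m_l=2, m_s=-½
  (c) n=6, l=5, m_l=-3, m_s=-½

(b) has |m_l| = 2 > l = 1, violating −l ≤ m_l ≤ l.
The remaining sets (a), (c) satisfy all four rules.

(b)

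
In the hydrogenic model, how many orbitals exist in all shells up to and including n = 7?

Total orbitals = 1² + 2² + 3² + 4² + 5² + 6² + 7² = 140.

140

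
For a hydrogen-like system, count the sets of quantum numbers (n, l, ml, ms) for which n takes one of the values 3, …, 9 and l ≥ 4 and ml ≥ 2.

130

Go shell by shell, enumerating (l, ml) with l ≥ 4 and ml ≥ 2:
n=5 → 3; n=6 → 7; n=7 → 12; n=8 → 18; n=9 → 25.
Orbitals: 3 + 7 + 12 + 18 + 25 = 65. Including both spin states (ms = ±1/2) gives 2 × 65 = 130 states.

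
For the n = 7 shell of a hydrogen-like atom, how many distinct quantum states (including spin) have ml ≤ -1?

Per l-value: l=1 → 1; l=2 → 2; l=3 → 3; l=4 → 4; l=5 → 5; l=6 → 6.
Orbitals: 1 + 2 + 3 + 4 + 5 + 6 = 21. Each orbital carries two spin states, so 21 × 2 = 42 states.

42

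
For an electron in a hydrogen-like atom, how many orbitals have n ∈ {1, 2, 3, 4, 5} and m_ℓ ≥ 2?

Go shell by shell, enumerating (ℓ, m_ℓ) with m_ℓ ≥ 2:
n=3 → 1; n=4 → 3; n=5 → 6.
Total orbitals: 1 + 3 + 6 = 10.

10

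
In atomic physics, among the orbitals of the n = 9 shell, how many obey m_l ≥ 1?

36

Contributions: l=1 → 1; l=2 → 2; l=3 → 3; l=4 → 4; l=5 → 5; l=6 → 6; l=7 → 7; l=8 → 8.
Total orbitals: 1 + 2 + 3 + 4 + 5 + 6 + 7 + 8 = 36.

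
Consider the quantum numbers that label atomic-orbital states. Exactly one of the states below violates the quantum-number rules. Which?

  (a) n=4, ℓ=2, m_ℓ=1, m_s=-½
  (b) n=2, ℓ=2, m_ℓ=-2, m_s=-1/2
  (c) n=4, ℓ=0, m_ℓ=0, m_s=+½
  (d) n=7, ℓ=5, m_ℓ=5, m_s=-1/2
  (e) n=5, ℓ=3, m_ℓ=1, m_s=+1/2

(b) has ℓ = 2 ≥ n = 2, violating 0 ≤ ℓ ≤ n−1.
The remaining sets (a), (c), (d), (e) satisfy all four rules.

(b)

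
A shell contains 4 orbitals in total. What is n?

n = 2

n² = 4 ⇒ n = 2.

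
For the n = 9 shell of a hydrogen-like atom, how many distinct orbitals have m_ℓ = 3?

Contributions: ℓ=3 → 1; ℓ=4 → 1; ℓ=5 → 1; ℓ=6 → 1; ℓ=7 → 1; ℓ=8 → 1.
Total orbitals: 1 + 1 + 1 + 1 + 1 + 1 = 6.

6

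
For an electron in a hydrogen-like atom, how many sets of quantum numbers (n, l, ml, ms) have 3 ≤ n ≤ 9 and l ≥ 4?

350

Go shell by shell, enumerating (l, ml) with l ≥ 4:
n=5 → 9; n=6 → 20; n=7 → 33; n=8 → 48; n=9 → 65.
Orbitals: 9 + 20 + 33 + 48 + 65 = 175. Including both spin states (ms = ±1/2) gives 2 × 175 = 350 states.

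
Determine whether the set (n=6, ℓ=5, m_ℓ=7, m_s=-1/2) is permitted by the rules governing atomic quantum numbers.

The magnetic quantum number must satisfy −ℓ ≤ m_ℓ ≤ ℓ. With ℓ = 5, m_ℓ can only be -5, -4, -3, -2, -1, 0, 1, 2, 3, 4, 5, so m_ℓ = 7 is forbidden.

No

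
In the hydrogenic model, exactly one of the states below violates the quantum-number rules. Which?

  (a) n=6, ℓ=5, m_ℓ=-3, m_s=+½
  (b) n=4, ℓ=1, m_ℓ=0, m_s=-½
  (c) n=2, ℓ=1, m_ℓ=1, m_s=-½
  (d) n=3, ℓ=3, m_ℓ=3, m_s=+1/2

(d)

(d) has ℓ = 3 ≥ n = 3, violating 0 ≤ ℓ ≤ n−1.
The remaining sets (a), (b), (c) satisfy all four rules.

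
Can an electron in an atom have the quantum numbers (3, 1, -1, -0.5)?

Allowed

n = 3 is a positive integer. ℓ = 1 satisfies 0 ≤ ℓ ≤ n−1 = 2. m_ℓ = -1 lies in the range −ℓ … +ℓ (here −1 … 1). m_s = -1/2 is one of ±1/2.
All four constraints are satisfied.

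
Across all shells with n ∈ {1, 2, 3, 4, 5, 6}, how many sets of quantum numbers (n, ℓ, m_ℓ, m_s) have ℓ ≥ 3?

100

Per-shell orbital counts meeting the constraint:
n=4 → 7; n=5 → 16; n=6 → 27.
Orbitals: 7 + 16 + 27 = 50. Including both spin states (m_s = ±1/2) gives 2 × 50 = 100 states.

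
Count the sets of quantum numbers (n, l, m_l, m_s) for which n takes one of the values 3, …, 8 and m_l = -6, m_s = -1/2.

Count contributing orbitals for each principal shell:
n=7 → 1; n=8 → 2.
Orbitals: 1 + 2 = 3. With m_s fixed to -1/2 there is one state per orbital, so 3 states.

3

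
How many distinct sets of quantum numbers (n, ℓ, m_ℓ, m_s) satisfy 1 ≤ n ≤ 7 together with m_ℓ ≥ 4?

20

For each n in the range, tally the orbitals obeying m_ℓ ≥ 4:
n=5 → 1; n=6 → 3; n=7 → 6.
Orbitals: 1 + 3 + 6 = 10. Including both spin states (m_s = ±1/2) gives 2 × 10 = 20 states.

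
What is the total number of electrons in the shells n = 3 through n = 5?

100

Shell n has n² orbitals: 3²=9 + 4²=16 + 5²=25 = 50 orbitals.
Two spin states per orbital: 2 × 50 = 100 electrons.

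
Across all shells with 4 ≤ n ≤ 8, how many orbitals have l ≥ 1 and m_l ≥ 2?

55

Go shell by shell, enumerating (l, m_l) with l ≥ 1 and m_l ≥ 2:
n=4 → 3; n=5 → 6; n=6 → 10; n=7 → 15; n=8 → 21.
Total orbitals: 3 + 6 + 10 + 15 + 21 = 55.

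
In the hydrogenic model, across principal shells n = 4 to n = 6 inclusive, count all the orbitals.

Shell n has n² orbitals: 4²=16 + 5²=25 + 6²=36 = 77 orbitals.

77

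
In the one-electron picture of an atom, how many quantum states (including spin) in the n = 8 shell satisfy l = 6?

Contributions: l=6 → 13.
Orbitals: 13. Each orbital carries two spin states, so 13 × 2 = 26 states.

26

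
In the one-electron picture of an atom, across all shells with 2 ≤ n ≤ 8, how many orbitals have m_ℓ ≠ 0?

Work shell by shell — for each n, count the (ℓ, m_ℓ) pairs that satisfy m_ℓ ≠ 0:
n=2 → 2; n=3 → 6; n=4 → 12; n=5 → 20; n=6 → 30; n=7 → 42; n=8 → 56.
Total orbitals: 2 + 6 + 12 + 20 + 30 + 42 + 56 = 168.

168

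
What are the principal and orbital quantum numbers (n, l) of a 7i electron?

The leading integer gives n = 7; the letter 'i' means l = 6.

n = 7, l = 6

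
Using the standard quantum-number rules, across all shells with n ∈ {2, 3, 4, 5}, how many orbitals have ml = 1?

10

Work shell by shell — for each n, count the (l, ml) pairs that satisfy ml = 1:
n=2 → 1; n=3 → 2; n=4 → 3; n=5 → 4.
Total orbitals: 1 + 2 + 3 + 4 = 10.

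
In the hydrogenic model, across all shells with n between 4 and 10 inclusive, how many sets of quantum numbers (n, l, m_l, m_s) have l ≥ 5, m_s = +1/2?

Count contributing orbitals for each principal shell:
n=6 → 11; n=7 → 24; n=8 → 39; n=9 → 56; n=10 → 75.
Orbitals: 11 + 24 + 39 + 56 + 75 = 205. With m_s fixed to +1/2 there is one state per orbital, so 205 states.

205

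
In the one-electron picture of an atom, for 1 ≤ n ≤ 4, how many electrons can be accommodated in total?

60

Total orbitals = 1² + 2² + 3² + 4² = 30. Doubling for spin gives 60 electrons.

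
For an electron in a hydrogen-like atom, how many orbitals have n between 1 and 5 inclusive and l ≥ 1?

Per-shell orbital counts meeting the constraint:
n=2 → 3; n=3 → 8; n=4 → 15; n=5 → 24.
Total orbitals: 3 + 8 + 15 + 24 = 50.

50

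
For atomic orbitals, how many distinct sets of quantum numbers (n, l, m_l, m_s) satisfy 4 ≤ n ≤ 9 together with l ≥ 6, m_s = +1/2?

Per-shell orbital counts meeting the constraint:
n=7 → 13; n=8 → 28; n=9 → 45.
Orbitals: 13 + 28 + 45 = 86. With m_s fixed to +1/2 there is one state per orbital, so 86 states.

86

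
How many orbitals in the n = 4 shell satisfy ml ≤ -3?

Orbitals with ml ≤ -3, by l: l=3 → 1.
Total orbitals: 1.

1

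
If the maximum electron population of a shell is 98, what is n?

2n² = 98 ⇒ n² = 49 ⇒ n = 7.

n = 7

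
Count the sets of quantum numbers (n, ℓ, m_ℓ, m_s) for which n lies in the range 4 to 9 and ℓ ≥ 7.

94

For each n in the range, tally the orbitals obeying ℓ ≥ 7:
n=8 → 15; n=9 → 32.
Orbitals: 15 + 32 = 47. Including both spin states (m_s = ±1/2) gives 2 × 47 = 94 states.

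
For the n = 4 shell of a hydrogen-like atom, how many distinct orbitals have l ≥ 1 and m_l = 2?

With n = 4 the allowed l are 0, 1, …, 3.
Per l-value: l=2 → 1; l=3 → 1.
Total orbitals: 1 + 1 = 2.

2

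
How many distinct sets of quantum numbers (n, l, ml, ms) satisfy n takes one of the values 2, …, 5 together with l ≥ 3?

46

Treat each shell separately and count matching orbitals:
n=4 → 7; n=5 → 16.
Orbitals: 7 + 16 = 23. Including both spin states (ms = ±1/2) gives 2 × 23 = 46 states.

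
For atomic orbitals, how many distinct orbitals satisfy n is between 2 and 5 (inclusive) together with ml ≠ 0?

40

Work shell by shell — for each n, count the (l, ml) pairs that satisfy ml ≠ 0:
n=2 → 2; n=3 → 6; n=4 → 12; n=5 → 20.
Total orbitals: 2 + 6 + 12 + 20 = 40.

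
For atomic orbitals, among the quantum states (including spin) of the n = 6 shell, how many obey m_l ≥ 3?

12

The n = 6 shell has l = 0 through 5; check each.
The (l, m_l) pairs meeting m_l ≥ 3 give: l=3 → 1; l=4 → 2; l=5 → 3.
Orbitals: 1 + 2 + 3 = 6. Each orbital carries two spin states, so 6 × 2 = 12 states.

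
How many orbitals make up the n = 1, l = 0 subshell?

A subshell has 2l+1 orbitals; with l = 0, that's 1.

1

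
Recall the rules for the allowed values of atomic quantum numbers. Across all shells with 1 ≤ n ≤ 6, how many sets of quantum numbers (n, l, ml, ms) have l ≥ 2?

Count contributing orbitals for each principal shell:
n=3 → 5; n=4 → 12; n=5 → 21; n=6 → 32.
Orbitals: 5 + 12 + 21 + 32 = 70. Including both spin states (ms = ±1/2) gives 2 × 70 = 140 states.

140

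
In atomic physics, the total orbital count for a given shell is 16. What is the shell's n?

n² = 16 ⇒ n = 4.

n = 4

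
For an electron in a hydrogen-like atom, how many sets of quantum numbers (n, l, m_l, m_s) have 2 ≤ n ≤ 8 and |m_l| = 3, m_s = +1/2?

Treat each shell separately and count matching orbitals:
n=4 → 2; n=5 → 4; n=6 → 6; n=7 → 8; n=8 → 10.
Orbitals: 2 + 4 + 6 + 8 + 10 = 30. With m_s fixed to +1/2 there is one state per orbital, so 30 states.

30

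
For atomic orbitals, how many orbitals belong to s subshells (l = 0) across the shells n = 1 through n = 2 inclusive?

2

An s subshell (l = 0) exists for every n ≥ 1, so shells n = 1, 2 each contribute one — 2 subshells.
Since each s subshell has 2·0+1 = 1 orbital, the total is 2 × 1 = 2.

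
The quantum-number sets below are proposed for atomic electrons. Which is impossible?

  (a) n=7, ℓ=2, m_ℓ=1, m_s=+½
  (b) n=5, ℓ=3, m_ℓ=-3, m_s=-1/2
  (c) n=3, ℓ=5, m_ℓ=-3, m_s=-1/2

(c)

(c) has ℓ = 5 ≥ n = 3, violating 0 ≤ ℓ ≤ n−1.
The remaining sets (a), (b) satisfy all four rules.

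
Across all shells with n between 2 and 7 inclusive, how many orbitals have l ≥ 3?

90

Per-shell orbital counts meeting the constraint:
n=4 → 7; n=5 → 16; n=6 → 27; n=7 → 40.
Total orbitals: 7 + 16 + 27 + 40 = 90.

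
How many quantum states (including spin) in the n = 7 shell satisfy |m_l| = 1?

24

The (l, m_l) pairs meeting |m_l| = 1 give: l=1 → 2; l=2 → 2; l=3 → 2; l=4 → 2; l=5 → 2; l=6 → 2.
Orbitals: 2 + 2 + 2 + 2 + 2 + 2 = 12. Each orbital carries two spin states, so 12 × 2 = 24 states.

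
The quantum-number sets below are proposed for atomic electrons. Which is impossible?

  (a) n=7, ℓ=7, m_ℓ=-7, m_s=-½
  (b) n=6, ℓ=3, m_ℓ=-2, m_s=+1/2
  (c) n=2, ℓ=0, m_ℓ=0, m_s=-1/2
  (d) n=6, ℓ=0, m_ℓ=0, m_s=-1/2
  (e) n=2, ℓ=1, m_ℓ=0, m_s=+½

(a)

(a) has ℓ = 7 ≥ n = 7, violating 0 ≤ ℓ ≤ n−1.
The remaining sets (b), (c), (d), (e) satisfy all four rules.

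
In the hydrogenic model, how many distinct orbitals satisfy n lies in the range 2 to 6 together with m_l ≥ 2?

20

Work shell by shell — for each n, count the (l, m_l) pairs that satisfy m_l ≥ 2:
n=3 → 1; n=4 → 3; n=5 → 6; n=6 → 10.
Total orbitals: 1 + 3 + 6 + 10 = 20.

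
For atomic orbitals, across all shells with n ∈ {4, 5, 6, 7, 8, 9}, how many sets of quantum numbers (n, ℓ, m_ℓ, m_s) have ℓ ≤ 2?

108

Go shell by shell, enumerating (ℓ, m_ℓ) with ℓ ≤ 2:
n=4 → 9; n=5 → 9; n=6 → 9; n=7 → 9; n=8 → 9; n=9 → 9.
Orbitals: 9 + 9 + 9 + 9 + 9 + 9 = 54. Including both spin states (m_s = ±1/2) gives 2 × 54 = 108 states.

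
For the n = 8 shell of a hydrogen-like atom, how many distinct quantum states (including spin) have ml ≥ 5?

With n = 8 the allowed l are 0, 1, …, 7.
The (l, ml) pairs meeting ml ≥ 5 give: l=5 → 1; l=6 → 2; l=7 → 3.
Orbitals: 1 + 2 + 3 = 6. Each orbital carries two spin states, so 6 × 2 = 12 states.

12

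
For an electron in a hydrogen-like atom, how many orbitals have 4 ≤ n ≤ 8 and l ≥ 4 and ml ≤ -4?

20

Treat each shell separately and count matching orbitals:
n=5 → 1; n=6 → 3; n=7 → 6; n=8 → 10.
Total orbitals: 1 + 3 + 6 + 10 = 20.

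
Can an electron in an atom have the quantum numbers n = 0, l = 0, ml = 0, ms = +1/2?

Invalid

The principal quantum number must be a positive integer (n ≥ 1), but here n = 0.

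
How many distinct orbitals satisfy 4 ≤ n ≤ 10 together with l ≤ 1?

Count contributing orbitals for each principal shell:
n=4 → 4; n=5 → 4; n=6 → 4; n=7 → 4; n=8 → 4; n=9 → 4; n=10 → 4.
Total orbitals: 4 + 4 + 4 + 4 + 4 + 4 + 4 = 28.

28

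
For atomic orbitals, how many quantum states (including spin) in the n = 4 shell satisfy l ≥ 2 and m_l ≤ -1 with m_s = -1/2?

5

For n = 4, l ranges over 0 … 3.
Orbitals with l ≥ 2 and m_l ≤ -1, by l: l=2 → 2; l=3 → 3.
Orbitals: 2 + 3 = 5. With m_s fixed to a single value there is one state per orbital, giving 5 states.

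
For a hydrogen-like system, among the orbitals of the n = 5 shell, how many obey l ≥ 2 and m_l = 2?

The (l, m_l) pairs meeting l ≥ 2 and m_l = 2 give: l=2 → 1; l=3 → 1; l=4 → 1.
Total orbitals: 1 + 1 + 1 = 3.

3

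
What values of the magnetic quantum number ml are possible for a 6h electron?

The 6h subshell has l = 5, and ml takes every integer from −l to +l. With l = 5 that gives the 11 values -5, -4, -3, -2, -1, 0, 1, 2, 3, 4, 5.

-5, -4, -3, -2, -1, 0, 1, 2, 3, 4, 5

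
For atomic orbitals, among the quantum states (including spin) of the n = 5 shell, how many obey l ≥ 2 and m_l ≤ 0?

The (l, m_l) pairs meeting l ≥ 2 and m_l ≤ 0 give: l=2 → 3; l=3 → 4; l=4 → 5.
Orbitals: 3 + 4 + 5 = 12. Each orbital carries two spin states, so 12 × 2 = 24 states.

24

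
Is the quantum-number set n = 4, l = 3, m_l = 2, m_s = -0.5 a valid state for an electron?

n = 4 is a positive integer. l = 3 satisfies 0 ≤ l ≤ n−1 = 3. m_l = 2 lies in the range −l … +l (here −3 … 3). m_s = -1/2 is one of ±1/2.
All four constraints are satisfied.

Valid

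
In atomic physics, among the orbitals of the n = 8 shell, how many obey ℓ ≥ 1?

Contributions: ℓ=1 → 3; ℓ=2 → 5; ℓ=3 → 7; ℓ=4 → 9; ℓ=5 → 11; ℓ=6 → 13; ℓ=7 → 15.
Total orbitals: 3 + 5 + 7 + 9 + 11 + 13 + 15 = 63.

63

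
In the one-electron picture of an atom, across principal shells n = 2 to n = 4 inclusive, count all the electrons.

58

Shell n has n² orbitals: 2²=4 + 3²=9 + 4²=16 = 29 orbitals.
Two spin states per orbital: 2 × 29 = 58 electrons.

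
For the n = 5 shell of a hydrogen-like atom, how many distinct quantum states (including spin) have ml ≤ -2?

Orbitals with ml ≤ -2, by l: l=2 → 1; l=3 → 2; l=4 → 3.
Orbitals: 1 + 2 + 3 = 6. Each orbital carries two spin states, so 6 × 2 = 12 states.

12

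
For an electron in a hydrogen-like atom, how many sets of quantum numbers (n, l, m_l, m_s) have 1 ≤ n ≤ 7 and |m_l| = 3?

40

Per-shell orbital counts meeting the constraint:
n=4 → 2; n=5 → 4; n=6 → 6; n=7 → 8.
Orbitals: 2 + 4 + 6 + 8 = 20. Including both spin states (m_s = ±1/2) gives 2 × 20 = 40 states.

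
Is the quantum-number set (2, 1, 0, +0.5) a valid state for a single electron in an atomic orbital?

Allowed

n = 2 is a positive integer. l = 1 satisfies 0 ≤ l ≤ n−1 = 1. m_l = 0 lies in the range −l … +l (here −1 … 1). m_s = +1/2 is one of ±1/2.
All four constraints are satisfied.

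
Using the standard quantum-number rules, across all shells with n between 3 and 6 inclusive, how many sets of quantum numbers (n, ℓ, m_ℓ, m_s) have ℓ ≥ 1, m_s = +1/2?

Go shell by shell, enumerating (ℓ, m_ℓ) with ℓ ≥ 1:
n=3 → 8; n=4 → 15; n=5 → 24; n=6 → 35.
Orbitals: 8 + 15 + 24 + 35 = 82. With m_s fixed to +1/2 there is one state per orbital, so 82 states.

82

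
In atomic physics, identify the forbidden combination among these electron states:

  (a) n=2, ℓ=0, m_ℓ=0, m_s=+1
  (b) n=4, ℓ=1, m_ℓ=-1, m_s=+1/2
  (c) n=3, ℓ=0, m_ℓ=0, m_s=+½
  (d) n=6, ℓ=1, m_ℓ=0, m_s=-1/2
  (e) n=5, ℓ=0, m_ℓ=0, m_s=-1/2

(a) has m_s = +1, but an electron's spin must be ±1/2.
The remaining sets (b), (c), (d), (e) satisfy all four rules.

(a)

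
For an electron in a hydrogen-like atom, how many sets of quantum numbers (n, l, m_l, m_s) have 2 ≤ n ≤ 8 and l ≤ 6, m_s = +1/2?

188

Treat each shell separately and count matching orbitals:
n=2 → 4; n=3 → 9; n=4 → 16; n=5 → 25; n=6 → 36; n=7 → 49; n=8 → 49.
Orbitals: 4 + 9 + 16 + 25 + 36 + 49 + 49 = 188. With m_s fixed to +1/2 there is one state per orbital, so 188 states.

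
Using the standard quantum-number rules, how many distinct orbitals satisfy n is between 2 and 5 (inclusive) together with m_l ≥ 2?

10

Per-shell orbital counts meeting the constraint:
n=3 → 1; n=4 → 3; n=5 → 6.
Total orbitals: 1 + 3 + 6 = 10.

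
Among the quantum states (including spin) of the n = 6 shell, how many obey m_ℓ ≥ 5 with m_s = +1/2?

1

Go through ℓ = 0, …, 5 (the values permitted for n = 6).
Per ℓ-value: ℓ=5 → 1.
Orbitals: 1. With m_s fixed to a single value there is one state per orbital, giving 1 state.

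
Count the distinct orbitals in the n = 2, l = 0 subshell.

1

A subshell has 2l+1 orbitals; with l = 0, that's 1.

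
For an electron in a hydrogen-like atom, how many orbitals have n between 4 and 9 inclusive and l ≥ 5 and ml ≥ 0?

70

For each n in the range, tally the orbitals obeying l ≥ 5 and ml ≥ 0:
n=6 → 6; n=7 → 13; n=8 → 21; n=9 → 30.
Total orbitals: 6 + 13 + 21 + 30 = 70.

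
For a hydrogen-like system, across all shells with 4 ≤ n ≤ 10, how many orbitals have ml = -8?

3

Treat each shell separately and count matching orbitals:
n=9 → 1; n=10 → 2.
Total orbitals: 1 + 2 = 3.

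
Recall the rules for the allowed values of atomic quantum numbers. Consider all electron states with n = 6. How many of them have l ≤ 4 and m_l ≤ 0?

30

Go through l = 0, …, 5 (the values permitted for n = 6).
Per l-value: l=0 → 1; l=1 → 2; l=2 → 3; l=3 → 4; l=4 → 5.
Orbitals: 1 + 2 + 3 + 4 + 5 = 15. Each orbital carries two spin states, so 15 × 2 = 30 states.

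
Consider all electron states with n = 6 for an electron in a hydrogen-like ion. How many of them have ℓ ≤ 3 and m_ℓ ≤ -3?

2

Go through ℓ = 0, …, 5 (the values permitted for n = 6).
Contributions: ℓ=3 → 1.
Orbitals: 1. Each orbital carries two spin states, so 1 × 2 = 2 states.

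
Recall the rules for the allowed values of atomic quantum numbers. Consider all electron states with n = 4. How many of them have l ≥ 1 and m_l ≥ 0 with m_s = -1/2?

9

With n = 4 the allowed l are 0, 1, …, 3.
Per l-value: l=1 → 2; l=2 → 3; l=3 → 4.
Orbitals: 2 + 3 + 4 = 9. With m_s fixed to a single value there is one state per orbital, giving 9 states.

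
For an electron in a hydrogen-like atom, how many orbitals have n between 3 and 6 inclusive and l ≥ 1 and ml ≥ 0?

48

Treat each shell separately and count matching orbitals:
n=3 → 5; n=4 → 9; n=5 → 14; n=6 → 20.
Total orbitals: 5 + 9 + 14 + 20 = 48.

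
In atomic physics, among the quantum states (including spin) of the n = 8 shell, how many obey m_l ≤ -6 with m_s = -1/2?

3

Orbitals with m_l ≤ -6, by l: l=6 → 1; l=7 → 2.
Orbitals: 1 + 2 = 3. With m_s fixed to a single value there is one state per orbital, giving 3 states.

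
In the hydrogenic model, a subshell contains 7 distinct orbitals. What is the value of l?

l = 3 (f)

2l+1 = 7 gives l = 3.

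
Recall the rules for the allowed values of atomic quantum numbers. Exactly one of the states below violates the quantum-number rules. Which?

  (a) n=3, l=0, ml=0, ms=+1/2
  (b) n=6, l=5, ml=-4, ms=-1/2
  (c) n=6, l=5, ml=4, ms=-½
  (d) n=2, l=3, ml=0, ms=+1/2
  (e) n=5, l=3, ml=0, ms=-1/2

(d) has l = 3 ≥ n = 2, violating 0 ≤ l ≤ n−1.
The remaining sets (a), (b), (c), (e) satisfy all four rules.

(d)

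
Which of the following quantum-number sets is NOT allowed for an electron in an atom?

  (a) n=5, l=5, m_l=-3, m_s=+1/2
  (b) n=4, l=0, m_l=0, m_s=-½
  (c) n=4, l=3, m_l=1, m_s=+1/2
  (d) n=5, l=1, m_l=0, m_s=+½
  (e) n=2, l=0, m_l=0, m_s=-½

(a) has l = 5 ≥ n = 5, violating 0 ≤ l ≤ n−1.
The remaining sets (b), (c), (d), (e) satisfy all four rules.

(a)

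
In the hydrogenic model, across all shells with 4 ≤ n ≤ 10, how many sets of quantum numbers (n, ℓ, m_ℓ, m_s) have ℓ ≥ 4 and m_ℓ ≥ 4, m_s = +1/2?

Count contributing orbitals for each principal shell:
n=5 → 1; n=6 → 3; n=7 → 6; n=8 → 10; n=9 → 15; n=10 → 21.
Orbitals: 1 + 3 + 6 + 10 + 15 + 21 = 56. With m_s fixed to +1/2 there is one state per orbital, so 56 states.

56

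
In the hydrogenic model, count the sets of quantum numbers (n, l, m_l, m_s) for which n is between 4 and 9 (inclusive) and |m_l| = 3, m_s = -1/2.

42

Treat each shell separately and count matching orbitals:
n=4 → 2; n=5 → 4; n=6 → 6; n=7 → 8; n=8 → 10; n=9 → 12.
Orbitals: 2 + 4 + 6 + 8 + 10 + 12 = 42. With m_s fixed to -1/2 there is one state per orbital, so 42 states.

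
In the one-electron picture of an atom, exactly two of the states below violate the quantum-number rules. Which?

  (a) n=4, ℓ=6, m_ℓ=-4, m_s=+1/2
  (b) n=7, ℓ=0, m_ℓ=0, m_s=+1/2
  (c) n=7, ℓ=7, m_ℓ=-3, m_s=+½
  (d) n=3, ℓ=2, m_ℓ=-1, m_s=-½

(a) has ℓ = 6 ≥ n = 4, violating 0 ≤ ℓ ≤ n−1.
(c) has ℓ = 7 ≥ n = 7, violating 0 ≤ ℓ ≤ n−1.
The remaining sets (b), (d) satisfy all four rules.

(a) and (c)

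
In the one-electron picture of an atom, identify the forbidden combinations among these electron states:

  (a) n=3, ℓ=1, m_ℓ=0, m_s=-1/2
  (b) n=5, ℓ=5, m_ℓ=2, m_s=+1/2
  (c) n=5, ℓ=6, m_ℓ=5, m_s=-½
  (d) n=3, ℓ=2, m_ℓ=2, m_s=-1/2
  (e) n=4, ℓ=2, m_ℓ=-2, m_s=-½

(b) and (c)

(b) has ℓ = 5 ≥ n = 5, violating 0 ≤ ℓ ≤ n−1.
(c) has ℓ = 6 ≥ n = 5, violating 0 ≤ ℓ ≤ n−1.
The remaining sets (a), (d), (e) satisfy all four rules.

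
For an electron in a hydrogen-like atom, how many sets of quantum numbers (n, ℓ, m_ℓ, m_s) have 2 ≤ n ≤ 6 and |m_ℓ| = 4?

12

Count contributing orbitals for each principal shell:
n=5 → 2; n=6 → 4.
Orbitals: 2 + 4 = 6. Including both spin states (m_s = ±1/2) gives 2 × 6 = 12 states.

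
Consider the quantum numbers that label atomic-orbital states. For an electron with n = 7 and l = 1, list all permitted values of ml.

-1, 0, 1

ml takes every integer from −l to +l. With l = 1 that gives the 3 values -1, 0, 1.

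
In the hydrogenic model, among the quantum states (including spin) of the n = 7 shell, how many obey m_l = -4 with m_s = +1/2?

Go through l = 0, …, 6 (the values permitted for n = 7).
Orbitals with m_l = -4, by l: l=4 → 1; l=5 → 1; l=6 → 1.
Orbitals: 1 + 1 + 1 = 3. With m_s fixed to a single value there is one state per orbital, giving 3 states.

3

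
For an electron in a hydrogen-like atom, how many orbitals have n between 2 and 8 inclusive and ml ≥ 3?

35

Go shell by shell, enumerating (l, ml) with ml ≥ 3:
n=4 → 1; n=5 → 3; n=6 → 6; n=7 → 10; n=8 → 15.
Total orbitals: 1 + 3 + 6 + 10 + 15 = 35.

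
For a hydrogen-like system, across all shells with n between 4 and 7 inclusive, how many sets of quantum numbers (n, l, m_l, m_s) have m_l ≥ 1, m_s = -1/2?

52

For each n in the range, tally the orbitals obeying m_l ≥ 1:
n=4 → 6; n=5 → 10; n=6 → 15; n=7 → 21.
Orbitals: 6 + 10 + 15 + 21 = 52. With m_s fixed to -1/2 there is one state per orbital, so 52 states.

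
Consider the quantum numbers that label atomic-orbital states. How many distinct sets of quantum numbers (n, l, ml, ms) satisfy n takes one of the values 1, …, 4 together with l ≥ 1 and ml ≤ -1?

20

Count contributing orbitals for each principal shell:
n=2 → 1; n=3 → 3; n=4 → 6.
Orbitals: 1 + 3 + 6 = 10. Including both spin states (ms = ±1/2) gives 2 × 10 = 20 states.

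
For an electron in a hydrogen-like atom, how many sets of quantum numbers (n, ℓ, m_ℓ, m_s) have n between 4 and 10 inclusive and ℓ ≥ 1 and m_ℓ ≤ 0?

406

Per-shell orbital counts meeting the constraint:
n=4 → 9; n=5 → 14; n=6 → 20; n=7 → 27; n=8 → 35; n=9 → 44; n=10 → 54.
Orbitals: 9 + 14 + 20 + 27 + 35 + 44 + 54 = 203. Including both spin states (m_s = ±1/2) gives 2 × 203 = 406 states.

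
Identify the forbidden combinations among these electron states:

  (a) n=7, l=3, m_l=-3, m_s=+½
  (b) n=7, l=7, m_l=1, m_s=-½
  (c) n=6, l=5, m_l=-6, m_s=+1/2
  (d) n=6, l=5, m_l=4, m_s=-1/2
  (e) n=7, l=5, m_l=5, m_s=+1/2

(b) has l = 7 ≥ n = 7, violating 0 ≤ l ≤ n−1.
(c) has |m_l| = 6 > l = 5, violating −l ≤ m_l ≤ l.
The remaining sets (a), (d), (e) satisfy all four rules.

(b) and (c)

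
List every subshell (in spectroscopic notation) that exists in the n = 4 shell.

For n = 4, l runs from 0 to 3. In spectroscopic notation l = 0,1,2,… ↔ s,p,d,f,g,h,i, so the subshells are 4s, 4p, 4d, 4f.

4s, 4p, 4d, 4f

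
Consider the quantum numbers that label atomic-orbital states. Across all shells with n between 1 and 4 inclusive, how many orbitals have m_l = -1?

6

Count contributing orbitals for each principal shell:
n=2 → 1; n=3 → 2; n=4 → 3.
Total orbitals: 1 + 2 + 3 = 6.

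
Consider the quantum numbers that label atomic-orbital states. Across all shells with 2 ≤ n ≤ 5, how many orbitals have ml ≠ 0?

For each n in the range, tally the orbitals obeying ml ≠ 0:
n=2 → 2; n=3 → 6; n=4 → 12; n=5 → 20.
Total orbitals: 2 + 6 + 12 + 20 = 40.

40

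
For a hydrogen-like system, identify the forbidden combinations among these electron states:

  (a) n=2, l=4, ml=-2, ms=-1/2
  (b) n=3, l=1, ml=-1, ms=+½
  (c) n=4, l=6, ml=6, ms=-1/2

(a) and (c)

(a) has l = 4 ≥ n = 2, violating 0 ≤ l ≤ n−1.
(c) has l = 6 ≥ n = 4, violating 0 ≤ l ≤ n−1.
The remaining set (b) satisfies all four rules.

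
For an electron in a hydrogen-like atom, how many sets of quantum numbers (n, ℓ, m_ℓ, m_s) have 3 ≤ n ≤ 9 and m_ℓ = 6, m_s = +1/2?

Treat each shell separately and count matching orbitals:
n=7 → 1; n=8 → 2; n=9 → 3.
Orbitals: 1 + 2 + 3 = 6. With m_s fixed to +1/2 there is one state per orbital, so 6 states.

6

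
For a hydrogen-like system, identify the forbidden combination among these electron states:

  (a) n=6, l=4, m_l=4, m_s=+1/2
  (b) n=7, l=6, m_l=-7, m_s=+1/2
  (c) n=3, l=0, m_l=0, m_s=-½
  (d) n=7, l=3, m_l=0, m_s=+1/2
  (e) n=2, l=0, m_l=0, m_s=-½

(b) has |m_l| = 7 > l = 6, violating −l ≤ m_l ≤ l.
The remaining sets (a), (c), (d), (e) satisfy all four rules.

(b)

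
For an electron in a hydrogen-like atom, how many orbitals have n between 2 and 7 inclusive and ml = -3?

10

Go shell by shell, enumerating (l, ml) with ml = -3:
n=4 → 1; n=5 → 2; n=6 → 3; n=7 → 4.
Total orbitals: 1 + 2 + 3 + 4 = 10.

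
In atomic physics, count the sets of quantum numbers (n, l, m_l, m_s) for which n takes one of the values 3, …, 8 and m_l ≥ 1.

166

Per-shell orbital counts meeting the constraint:
n=3 → 3; n=4 → 6; n=5 → 10; n=6 → 15; n=7 → 21; n=8 → 28.
Orbitals: 3 + 6 + 10 + 15 + 21 + 28 = 83. Including both spin states (m_s = ±1/2) gives 2 × 83 = 166 states.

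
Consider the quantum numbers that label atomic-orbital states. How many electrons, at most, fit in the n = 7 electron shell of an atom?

98

A shell holds 2n² electrons: 2 × 7² = 2 × 49 = 98.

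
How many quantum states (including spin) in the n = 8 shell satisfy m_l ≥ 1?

With n = 8 the allowed l are 0, 1, …, 7.
The (l, m_l) pairs meeting m_l ≥ 1 give: l=1 → 1; l=2 → 2; l=3 → 3; l=4 → 4; l=5 → 5; l=6 → 6; l=7 → 7.
Orbitals: 1 + 2 + 3 + 4 + 5 + 6 + 7 = 28. Each orbital carries two spin states, so 28 × 2 = 56 states.

56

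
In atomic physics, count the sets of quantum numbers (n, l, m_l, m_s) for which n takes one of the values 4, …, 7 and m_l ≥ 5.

For each n in the range, tally the orbitals obeying m_l ≥ 5:
n=6 → 1; n=7 → 3.
Orbitals: 1 + 3 = 4. Including both spin states (m_s = ±1/2) gives 2 × 4 = 8 states.

8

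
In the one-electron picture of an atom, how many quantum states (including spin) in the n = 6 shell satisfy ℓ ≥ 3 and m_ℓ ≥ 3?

The n = 6 shell has ℓ = 0 through 5; check each.
Contributions: ℓ=3 → 1; ℓ=4 → 2; ℓ=5 → 3.
Orbitals: 1 + 2 + 3 = 6. Each orbital carries two spin states, so 6 × 2 = 12 states.

12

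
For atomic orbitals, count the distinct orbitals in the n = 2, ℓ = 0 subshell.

1

A subshell has 2ℓ+1 orbitals; with ℓ = 0, that's 1.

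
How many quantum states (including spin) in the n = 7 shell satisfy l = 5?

22

The (l, m_l) pairs meeting l = 5 give: l=5 → 11.
Orbitals: 11. Each orbital carries two spin states, so 11 × 2 = 22 states.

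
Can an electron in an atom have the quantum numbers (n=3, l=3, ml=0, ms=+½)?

The orbital quantum number must satisfy 0 ≤ l ≤ n−1. With n = 3 the allowed l values are 0, 1, 2, so l = 3 is out of range.

No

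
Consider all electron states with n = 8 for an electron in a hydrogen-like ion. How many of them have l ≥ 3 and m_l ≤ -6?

For n = 8, l ranges over 0 … 7.
Orbitals with l ≥ 3 and m_l ≤ -6, by l: l=6 → 1; l=7 → 2.
Orbitals: 1 + 2 = 3. Each orbital carries two spin states, so 3 × 2 = 6 states.

6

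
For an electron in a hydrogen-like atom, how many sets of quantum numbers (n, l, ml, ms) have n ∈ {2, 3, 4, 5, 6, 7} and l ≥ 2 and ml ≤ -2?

Treat each shell separately and count matching orbitals:
n=3 → 1; n=4 → 3; n=5 → 6; n=6 → 10; n=7 → 15.
Orbitals: 1 + 3 + 6 + 10 + 15 = 35. Including both spin states (ms = ±1/2) gives 2 × 35 = 70 states.

70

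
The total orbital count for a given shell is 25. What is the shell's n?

n = 5

n² = 25 ⇒ n = 5.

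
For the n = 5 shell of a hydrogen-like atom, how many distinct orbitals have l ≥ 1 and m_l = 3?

Go through l = 0, …, 4 (the values permitted for n = 5).
Orbitals with l ≥ 1 and m_l = 3, by l: l=3 → 1; l=4 → 1.
Total orbitals: 1 + 1 = 2.

2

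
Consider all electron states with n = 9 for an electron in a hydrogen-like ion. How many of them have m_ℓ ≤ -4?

30

Go through ℓ = 0, …, 8 (the values permitted for n = 9).
Per ℓ-value: ℓ=4 → 1; ℓ=5 → 2; ℓ=6 → 3; ℓ=7 → 4; ℓ=8 → 5.
Orbitals: 1 + 2 + 3 + 4 + 5 = 15. Each orbital carries two spin states, so 15 × 2 = 30 states.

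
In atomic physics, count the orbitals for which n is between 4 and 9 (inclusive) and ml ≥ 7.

4

For each n in the range, tally the orbitals obeying ml ≥ 7:
n=8 → 1; n=9 → 3.
Total orbitals: 1 + 3 = 4.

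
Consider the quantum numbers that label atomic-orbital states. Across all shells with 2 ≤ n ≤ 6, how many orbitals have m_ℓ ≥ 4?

Per-shell orbital counts meeting the constraint:
n=5 → 1; n=6 → 3.
Total orbitals: 1 + 3 = 4.

4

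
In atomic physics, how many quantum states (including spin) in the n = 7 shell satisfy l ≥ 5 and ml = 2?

4

Go through l = 0, …, 6 (the values permitted for n = 7).
Orbitals with l ≥ 5 and ml = 2, by l: l=5 → 1; l=6 → 1.
Orbitals: 1 + 1 = 2. Each orbital carries two spin states, so 2 × 2 = 4 states.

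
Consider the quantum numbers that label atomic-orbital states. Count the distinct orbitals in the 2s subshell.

1

A subshell has 2l+1 orbitals; with l = 0, that's 1.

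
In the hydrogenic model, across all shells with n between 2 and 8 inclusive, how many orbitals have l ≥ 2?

175

For each n in the range, tally the orbitals obeying l ≥ 2:
n=3 → 5; n=4 → 12; n=5 → 21; n=6 → 32; n=7 → 45; n=8 → 60.
Total orbitals: 5 + 12 + 21 + 32 + 45 + 60 = 175.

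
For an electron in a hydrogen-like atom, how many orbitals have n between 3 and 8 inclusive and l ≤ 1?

24

Treat each shell separately and count matching orbitals:
n=3 → 4; n=4 → 4; n=5 → 4; n=6 → 4; n=7 → 4; n=8 → 4.
Total orbitals: 4 + 4 + 4 + 4 + 4 + 4 = 24.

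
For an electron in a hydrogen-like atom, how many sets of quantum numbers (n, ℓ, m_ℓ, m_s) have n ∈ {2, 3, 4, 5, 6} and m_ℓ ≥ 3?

Work shell by shell — for each n, count the (ℓ, m_ℓ) pairs that satisfy m_ℓ ≥ 3:
n=4 → 1; n=5 → 3; n=6 → 6.
Orbitals: 1 + 3 + 6 = 10. Including both spin states (m_s = ±1/2) gives 2 × 10 = 20 states.

20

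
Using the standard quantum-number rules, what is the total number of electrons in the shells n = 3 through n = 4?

Shell n has n² orbitals: 3²=9 + 4²=16 = 25 orbitals.
Two spin states per orbital: 2 × 25 = 50 electrons.

50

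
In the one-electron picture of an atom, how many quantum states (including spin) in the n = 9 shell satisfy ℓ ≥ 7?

The n = 9 shell has ℓ = 0 through 8; check each.
Per ℓ-value: ℓ=7 → 15; ℓ=8 → 17.
Orbitals: 15 + 17 = 32. Each orbital carries two spin states, so 32 × 2 = 64 states.

64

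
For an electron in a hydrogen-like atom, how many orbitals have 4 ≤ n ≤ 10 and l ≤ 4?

Per-shell orbital counts meeting the constraint:
n=4 → 16; n=5 → 25; n=6 → 25; n=7 → 25; n=8 → 25; n=9 → 25; n=10 → 25.
Total orbitals: 16 + 25 + 25 + 25 + 25 + 25 + 25 = 166.

166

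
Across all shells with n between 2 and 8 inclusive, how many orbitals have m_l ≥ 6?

Treat each shell separately and count matching orbitals:
n=7 → 1; n=8 → 3.
Total orbitals: 1 + 3 = 4.

4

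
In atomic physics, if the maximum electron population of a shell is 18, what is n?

n = 3

2n² = 18 ⇒ n² = 9 ⇒ n = 3.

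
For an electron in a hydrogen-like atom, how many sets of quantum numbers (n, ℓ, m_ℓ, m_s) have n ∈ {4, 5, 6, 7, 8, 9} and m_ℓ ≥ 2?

Count contributing orbitals for each principal shell:
n=4 → 3; n=5 → 6; n=6 → 10; n=7 → 15; n=8 → 21; n=9 → 28.
Orbitals: 3 + 6 + 10 + 15 + 21 + 28 = 83. Including both spin states (m_s = ±1/2) gives 2 × 83 = 166 states.

166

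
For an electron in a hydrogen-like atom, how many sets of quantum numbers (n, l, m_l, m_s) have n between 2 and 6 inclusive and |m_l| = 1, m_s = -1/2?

Go shell by shell, enumerating (l, m_l) with |m_l| = 1:
n=2 → 2; n=3 → 4; n=4 → 6; n=5 → 8; n=6 → 10.
Orbitals: 2 + 4 + 6 + 8 + 10 = 30. With m_s fixed to -1/2 there is one state per orbital, so 30 states.

30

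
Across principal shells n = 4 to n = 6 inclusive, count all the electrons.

154

Shell n has n² orbitals: 4²=16 + 5²=25 + 6²=36 = 77 orbitals.
Two spin states per orbital: 2 × 77 = 154 electrons.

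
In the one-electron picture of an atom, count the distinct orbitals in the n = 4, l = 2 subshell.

A subshell has 2l+1 orbitals; with l = 2, that's 5.

5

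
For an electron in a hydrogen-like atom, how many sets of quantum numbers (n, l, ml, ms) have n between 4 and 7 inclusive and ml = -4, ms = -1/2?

Treat each shell separately and count matching orbitals:
n=5 → 1; n=6 → 2; n=7 → 3.
Orbitals: 1 + 2 + 3 = 6. With ms fixed to -1/2 there is one state per orbital, so 6 states.

6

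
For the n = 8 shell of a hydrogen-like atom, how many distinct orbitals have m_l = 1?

With n = 8 the allowed l are 0, 1, …, 7.
The (l, m_l) pairs meeting m_l = 1 give: l=1 → 1; l=2 → 1; l=3 → 1; l=4 → 1; l=5 → 1; l=6 → 1; l=7 → 1.
Total orbitals: 1 + 1 + 1 + 1 + 1 + 1 + 1 = 7.

7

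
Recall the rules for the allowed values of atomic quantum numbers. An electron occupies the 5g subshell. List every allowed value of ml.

-4, -3, -2, -1, 0, 1, 2, 3, 4

The 5g subshell has l = 4, and ml takes every integer from −l to +l. With l = 4 that gives the 9 values -4, -3, -2, -1, 0, 1, 2, 3, 4.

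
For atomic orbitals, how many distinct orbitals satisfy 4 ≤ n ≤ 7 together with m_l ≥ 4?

For each n in the range, tally the orbitals obeying m_l ≥ 4:
n=5 → 1; n=6 → 3; n=7 → 6.
Total orbitals: 1 + 3 + 6 = 10.

10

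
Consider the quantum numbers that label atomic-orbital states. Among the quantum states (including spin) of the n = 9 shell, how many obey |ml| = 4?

20

Contributions: l=4 → 2; l=5 → 2; l=6 → 2; l=7 → 2; l=8 → 2.
Orbitals: 2 + 2 + 2 + 2 + 2 = 10. Each orbital carries two spin states, so 10 × 2 = 20 states.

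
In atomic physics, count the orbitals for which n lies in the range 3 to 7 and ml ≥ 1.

Per-shell orbital counts meeting the constraint:
n=3 → 3; n=4 → 6; n=5 → 10; n=6 → 15; n=7 → 21.
Total orbitals: 3 + 6 + 10 + 15 + 21 = 55.

55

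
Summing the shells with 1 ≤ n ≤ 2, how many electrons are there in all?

Shell n has n² orbitals: 1²=1 + 2²=4 = 5 orbitals.
Two spin states per orbital: 2 × 5 = 10 electrons.

10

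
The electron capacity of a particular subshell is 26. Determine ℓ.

ℓ = 6

2(2ℓ+1) = 26 ⇒ 2ℓ+1 = 13 ⇒ ℓ = 6.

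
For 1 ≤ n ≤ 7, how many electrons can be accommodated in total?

Total orbitals = 1² + 2² + 3² + 4² + 5² + 6² + 7² = 140. Doubling for spin gives 280 electrons.

280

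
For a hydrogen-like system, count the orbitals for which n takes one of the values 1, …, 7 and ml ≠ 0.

Work shell by shell — for each n, count the (l, ml) pairs that satisfy ml ≠ 0:
n=2 → 2; n=3 → 6; n=4 → 12; n=5 → 20; n=6 → 30; n=7 → 42.
Total orbitals: 2 + 6 + 12 + 20 + 30 + 42 = 112.

112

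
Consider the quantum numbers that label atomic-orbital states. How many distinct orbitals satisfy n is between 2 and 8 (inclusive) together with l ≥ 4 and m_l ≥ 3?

Work shell by shell — for each n, count the (l, m_l) pairs that satisfy l ≥ 4 and m_l ≥ 3:
n=5 → 2; n=6 → 5; n=7 → 9; n=8 → 14.
Total orbitals: 2 + 5 + 9 + 14 = 30.

30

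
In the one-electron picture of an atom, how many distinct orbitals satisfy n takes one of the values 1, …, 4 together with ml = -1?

6

Per-shell orbital counts meeting the constraint:
n=2 → 1; n=3 → 2; n=4 → 3.
Total orbitals: 1 + 2 + 3 = 6.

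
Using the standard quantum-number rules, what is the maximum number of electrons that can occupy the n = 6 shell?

A shell holds 2n² electrons: 2 × 6² = 2 × 36 = 72.

72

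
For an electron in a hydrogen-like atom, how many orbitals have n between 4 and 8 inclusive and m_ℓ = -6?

3

For each n in the range, tally the orbitals obeying m_ℓ = -6:
n=7 → 1; n=8 → 2.
Total orbitals: 1 + 2 = 3.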